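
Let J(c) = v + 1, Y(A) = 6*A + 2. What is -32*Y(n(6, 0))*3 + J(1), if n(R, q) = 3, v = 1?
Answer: -1918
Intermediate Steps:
Y(A) = 2 + 6*A
J(c) = 2 (J(c) = 1 + 1 = 2)
-32*Y(n(6, 0))*3 + J(1) = -32*(2 + 6*3)*3 + 2 = -32*(2 + 18)*3 + 2 = -640*3 + 2 = -32*60 + 2 = -1920 + 2 = -1918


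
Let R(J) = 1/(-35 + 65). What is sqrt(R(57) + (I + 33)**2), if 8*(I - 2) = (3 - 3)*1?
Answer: sqrt(1102530)/30 ≈ 35.000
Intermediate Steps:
R(J) = 1/30
I = 2 (I = 2 + ((3 - 3)*1)/8 = 2 + (0*1)/8 = 2 + (1/8)*0 = 2 + 0 = 2)
sqrt(R(57) + (I + 33)**2) = sqrt(1/30 + (2 + 33)**2) = sqrt(1/30 + 35**2) = sqrt(1/30 + 1225) = sqrt(36751/30) = sqrt(1102530)/30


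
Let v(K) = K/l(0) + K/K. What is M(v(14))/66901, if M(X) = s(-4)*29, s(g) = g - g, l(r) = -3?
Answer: 0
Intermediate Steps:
s(g) = 0
v(K) = 1 - K/3 (v(K) = K/(-3) + K/K = K*(-⅓) + 1 = -K/3 + 1 = 1 - K/3)
M(X) = 0 (M(X) = 0*29 = 0)
M(v(14))/66901 = 0/66901 = 0*(1/66901) = 0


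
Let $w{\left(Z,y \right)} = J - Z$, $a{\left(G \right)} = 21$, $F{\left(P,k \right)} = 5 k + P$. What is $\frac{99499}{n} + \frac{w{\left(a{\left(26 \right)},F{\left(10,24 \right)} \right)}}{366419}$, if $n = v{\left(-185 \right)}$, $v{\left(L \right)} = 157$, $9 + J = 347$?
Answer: $\frac{36458373850}{57527783} \approx 633.75$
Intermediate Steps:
$J = 338$ ($J = -9 + 347 = 338$)
$F{\left(P,k \right)} = P + 5 k$
$n = 157$
$w{\left(Z,y \right)} = 338 - Z$
$\frac{99499}{n} + \frac{w{\left(a{\left(26 \right)},F{\left(10,24 \right)} \right)}}{366419} = \frac{99499}{157} + \frac{338 - 21}{366419} = 99499 \cdot \frac{1}{157} + \left(338 - 21\right) \frac{1}{366419} = \frac{99499}{157} + 317 \cdot \frac{1}{366419} = \frac{99499}{157} + \frac{317}{366419} = \frac{36458373850}{57527783}$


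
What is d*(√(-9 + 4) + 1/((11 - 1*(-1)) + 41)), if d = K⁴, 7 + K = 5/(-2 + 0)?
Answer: 130321/848 + 130321*I*√5/16 ≈ 153.68 + 18213.0*I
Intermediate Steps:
K = -19/2 (K = -7 + 5/(-2 + 0) = -7 + 5/(-2) = -7 + 5*(-½) = -7 - 5/2 = -19/2 ≈ -9.5000)
d = 130321/16 (d = (-19/2)⁴ = 130321/16 ≈ 8145.1)
d*(√(-9 + 4) + 1/((11 - 1*(-1)) + 41)) = 130321*(√(-9 + 4) + 1/((11 - 1*(-1)) + 41))/16 = 130321*(√(-5) + 1/((11 + 1) + 41))/16 = 130321*(I*√5 + 1/(12 + 41))/16 = 130321*(I*√5 + 1/53)/16 = 130321*(1/53 + I*√5)/16 = 130321/848 + 130321*I*√5/16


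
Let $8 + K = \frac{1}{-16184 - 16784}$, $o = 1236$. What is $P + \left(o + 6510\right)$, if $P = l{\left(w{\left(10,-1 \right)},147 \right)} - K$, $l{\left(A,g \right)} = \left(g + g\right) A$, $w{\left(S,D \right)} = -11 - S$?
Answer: $\frac{52089441}{32968} \approx 1580.0$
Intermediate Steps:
$K = - \frac{263745}{32968}$ ($K = -8 + \frac{1}{-16184 - 16784} = -8 + \frac{1}{-32968} = -8 - \frac{1}{32968} = - \frac{263745}{32968} \approx -8.0$)
$l{\left(A,g \right)} = 2 A g$ ($l{\left(A,g \right)} = 2 g A = 2 A g$)
$P = - \frac{203280687}{32968}$ ($P = 2 \left(-11 - 10\right) 147 - - \frac{263745}{32968} = 2 \left(-11 - 10\right) 147 + \frac{263745}{32968} = 2 \left(-21\right) 147 + \frac{263745}{32968} = -6174 + \frac{263745}{32968} = - \frac{203280687}{32968} \approx -6166.0$)
$P + \left(o + 6510\right) = - \frac{203280687}{32968} + \left(1236 + 6510\right) = - \frac{203280687}{32968} + 7746 = \frac{52089441}{32968}$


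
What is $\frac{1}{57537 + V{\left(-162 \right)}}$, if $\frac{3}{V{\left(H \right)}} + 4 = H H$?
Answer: $\frac{26240}{1509770883} \approx 1.738 \cdot 10^{-5}$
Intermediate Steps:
$V{\left(H \right)} = \frac{3}{-4 + H^{2}}$ ($V{\left(H \right)} = \frac{3}{-4 + H H} = \frac{3}{-4 + H^{2}}$)
$\frac{1}{57537 + V{\left(-162 \right)}} = \frac{1}{57537 + \frac{3}{-4 + \left(-162\right)^{2}}} = \frac{1}{57537 + \frac{3}{-4 + 26244}} = \frac{1}{57537 + \frac{3}{26240}} = \frac{1}{\frac{1509770883}{26240}} = \frac{26240}{1509770883}$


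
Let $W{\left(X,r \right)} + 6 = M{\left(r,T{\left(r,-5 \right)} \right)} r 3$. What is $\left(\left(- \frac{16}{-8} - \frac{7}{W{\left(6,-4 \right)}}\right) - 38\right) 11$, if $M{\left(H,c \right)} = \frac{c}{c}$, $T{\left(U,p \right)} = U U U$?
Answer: $- \frac{7051}{18} \approx -391.72$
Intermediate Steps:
$T{\left(U,p \right)} = U^{3}$ ($T{\left(U,p \right)} = U^{2} U = U^{3}$)
$M{\left(H,c \right)} = 1$
$W{\left(X,r \right)} = -6 + 3 r$ ($W{\left(X,r \right)} = -6 + 1 r 3 = -6 + r 3 = -6 + 3 r$)
$\left(\left(- \frac{16}{-8} - \frac{7}{W{\left(6,-4 \right)}}\right) - 38\right) 11 = \left(\left(- \frac{16}{-8} - \frac{7}{-6 + 3 \left(-4\right)}\right) - 38\right) 11 = \left(\left(\left(-16\right) \left(- \frac{1}{8}\right) - \frac{7}{-6 - 12}\right) - 38\right) 11 = \left(\left(2 - \frac{7}{-18}\right) - 38\right) 11 = \left(\left(2 - - \frac{7}{18}\right) - 38\right) 11 = \left(\left(2 + \frac{7}{18}\right) - 38\right) 11 = \left(\frac{43}{18} - 38\right) 11 = \left(- \frac{641}{18}\right) 11 = - \frac{7051}{18}$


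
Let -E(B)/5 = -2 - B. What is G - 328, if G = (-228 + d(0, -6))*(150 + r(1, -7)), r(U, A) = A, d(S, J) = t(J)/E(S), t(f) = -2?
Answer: -164803/5 ≈ -32961.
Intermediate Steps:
E(B) = 10 + 5*B (E(B) = -5*(-2 - B) = 10 + 5*B)
d(S, J) = -2/(10 + 5*S)
G = -163163/5 (G = (-228 - 2/(10 + 5*0))*(150 - 7) = (-228 - 2/(10 + 0))*143 = (-228 - 2/10)*143 = (-228 - 2*1/10)*143 = (-228 - 1/5)*143 = -1141/5*143 = -163163/5 ≈ -32633.)
G - 328 = -163163/5 - 328 = -164803/5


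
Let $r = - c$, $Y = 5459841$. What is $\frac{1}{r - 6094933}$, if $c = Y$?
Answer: $- \frac{1}{11554774} \approx -8.6544 \cdot 10^{-8}$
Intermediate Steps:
$c = 5459841$
$r = -5459841$ ($r = \left(-1\right) 5459841 = -5459841$)
$\frac{1}{r - 6094933} = \frac{1}{-5459841 - 6094933} = \frac{1}{-11554774} = - \frac{1}{11554774}$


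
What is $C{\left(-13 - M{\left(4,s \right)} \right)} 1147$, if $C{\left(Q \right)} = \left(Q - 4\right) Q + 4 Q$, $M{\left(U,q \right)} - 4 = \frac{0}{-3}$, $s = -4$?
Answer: $331483$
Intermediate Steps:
$M{\left(U,q \right)} = 4$ ($M{\left(U,q \right)} = 4 + \frac{0}{-3} = 4 + 0 \left(- \frac{1}{3}\right) = 4 + 0 = 4$)
$C{\left(Q \right)} = 4 Q + Q \left(-4 + Q\right)$ ($C{\left(Q \right)} = \left(-4 + Q\right) Q + 4 Q = Q \left(-4 + Q\right) + 4 Q = 4 Q + Q \left(-4 + Q\right)$)
$C{\left(-13 - M{\left(4,s \right)} \right)} 1147 = \left(-13 - 4\right)^{2} \cdot 1147 = \left(-17\right)^{2} \cdot 1147 = 289 \cdot 1147 = 331483$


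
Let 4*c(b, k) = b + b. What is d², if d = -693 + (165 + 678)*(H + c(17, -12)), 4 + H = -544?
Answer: 829890026289/4 ≈ 2.0747e+11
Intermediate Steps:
c(b, k) = b/2 (c(b, k) = (b + b)/4 = (2*b)/4 = b/2)
H = -548 (H = -4 - 544 = -548)
d = -910983/2 (d = -693 + (165 + 678)*(-548 + (½)*17) = -693 + 843*(-548 + 17/2) = -693 + 843*(-1079/2) = -693 - 909597/2 = -910983/2 ≈ -4.5549e+5)
d² = (-910983/2)² = 829890026289/4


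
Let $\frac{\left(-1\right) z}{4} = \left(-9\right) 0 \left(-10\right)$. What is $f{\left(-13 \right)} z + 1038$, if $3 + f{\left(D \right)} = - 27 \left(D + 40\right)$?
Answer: $1038$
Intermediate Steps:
$f{\left(D \right)} = -1083 - 27 D$ ($f{\left(D \right)} = -3 - 27 \left(D + 40\right) = -3 - 27 \left(40 + D\right) = -3 - \left(1080 + 27 D\right) = -1083 - 27 D$)
$z = 0$ ($z = - 4 \left(-9\right) 0 \left(-10\right) = - 4 \cdot 0 \left(-10\right) = \left(-4\right) 0 = 0$)
$f{\left(-13 \right)} z + 1038 = \left(-1083 - -351\right) 0 + 1038 = \left(-1083 + 351\right) 0 + 1038 = \left(-732\right) 0 + 1038 = 0 + 1038 = 1038$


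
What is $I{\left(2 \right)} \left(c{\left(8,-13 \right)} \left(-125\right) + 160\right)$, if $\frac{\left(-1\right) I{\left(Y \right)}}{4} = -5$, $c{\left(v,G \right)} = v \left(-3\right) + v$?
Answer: $43200$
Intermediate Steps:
$c{\left(v,G \right)} = - 2 v$ ($c{\left(v,G \right)} = - 3 v + v = - 2 v$)
$I{\left(Y \right)} = 20$ ($I{\left(Y \right)} = \left(-4\right) \left(-5\right) = 20$)
$I{\left(2 \right)} \left(c{\left(8,-13 \right)} \left(-125\right) + 160\right) = 20 \left(\left(-2\right) 8 \left(-125\right) + 160\right) = 20 \left(\left(-16\right) \left(-125\right) + 160\right) = 20 \left(2000 + 160\right) = 20 \cdot 2160 = 43200$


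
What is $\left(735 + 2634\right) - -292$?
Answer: $3661$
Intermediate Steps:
$\left(735 + 2634\right) - -292 = 3369 + 292 = 3661$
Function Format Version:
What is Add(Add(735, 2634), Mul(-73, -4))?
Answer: 3661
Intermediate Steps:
Add(Add(735, 2634), Mul(-73, -4)) = Add(3369, 292) = 3661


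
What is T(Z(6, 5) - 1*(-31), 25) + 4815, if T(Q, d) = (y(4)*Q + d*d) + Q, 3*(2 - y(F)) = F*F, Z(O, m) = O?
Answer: 16061/3 ≈ 5353.7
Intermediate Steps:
y(F) = 2 - F²/3 (y(F) = 2 - F*F/3 = 2 - F²/3)
T(Q, d) = d² - 7*Q/3 (T(Q, d) = ((2 - ⅓*4²)*Q + d*d) + Q = ((2 - ⅓*16)*Q + d²) + Q = ((2 - 16/3)*Q + d²) + Q = (-10*Q/3 + d²) + Q = (d² - 10*Q/3) + Q = d² - 7*Q/3)
T(Z(6, 5) - 1*(-31), 25) + 4815 = (25² - 7*(6 - 1*(-31))/3) + 4815 = (625 - 7*(6 + 31)/3) + 4815 = (625 - 7/3*37) + 4815 = (625 - 259/3) + 4815 = 1616/3 + 4815 = 16061/3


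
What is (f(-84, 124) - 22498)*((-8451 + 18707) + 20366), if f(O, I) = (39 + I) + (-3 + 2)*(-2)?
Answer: -683881126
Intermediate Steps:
f(O, I) = 41 + I (f(O, I) = (39 + I) - 1*(-2) = (39 + I) + 2 = 41 + I)
(f(-84, 124) - 22498)*((-8451 + 18707) + 20366) = ((41 + 124) - 22498)*((-8451 + 18707) + 20366) = (165 - 22498)*(10256 + 20366) = -22333*30622 = -683881126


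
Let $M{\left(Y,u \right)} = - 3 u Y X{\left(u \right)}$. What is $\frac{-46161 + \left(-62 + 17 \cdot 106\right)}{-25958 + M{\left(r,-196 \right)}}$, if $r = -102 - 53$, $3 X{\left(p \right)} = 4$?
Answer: $\frac{44421}{147478} \approx 0.3012$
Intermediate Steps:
$X{\left(p \right)} = \frac{4}{3}$ ($X{\left(p \right)} = \frac{1}{3} \cdot 4 = \frac{4}{3}$)
$r = -155$
$M{\left(Y,u \right)} = - 4 Y u$ ($M{\left(Y,u \right)} = - 3 u Y \frac{4}{3} = - 3 Y u \frac{4}{3} = - 4 Y u$)
$\frac{-46161 + \left(-62 + 17 \cdot 106\right)}{-25958 + M{\left(r,-196 \right)}} = \frac{-46161 + \left(-62 + 17 \cdot 106\right)}{-25958 - \left(-620\right) \left(-196\right)} = \frac{-46161 + \left(-62 + 1802\right)}{-25958 - 121520} = \frac{-46161 + 1740}{-147478} = \left(-44421\right) \left(- \frac{1}{147478}\right) = \frac{44421}{147478}$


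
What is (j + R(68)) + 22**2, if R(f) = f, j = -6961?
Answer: -6409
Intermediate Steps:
(j + R(68)) + 22**2 = (-6961 + 68) + 22**2 = -6893 + 484 = -6409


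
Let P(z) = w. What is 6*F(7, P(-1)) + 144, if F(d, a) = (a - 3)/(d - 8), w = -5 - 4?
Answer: 216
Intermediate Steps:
w = -9
P(z) = -9
F(d, a) = (-3 + a)/(-8 + d)
6*F(7, P(-1)) + 144 = 6*((-3 - 9)/(-8 + 7)) + 144 = 6*(-12/(-1)) + 144 = 6*(-1*(-12)) + 144 = 6*12 + 144 = 72 + 144 = 216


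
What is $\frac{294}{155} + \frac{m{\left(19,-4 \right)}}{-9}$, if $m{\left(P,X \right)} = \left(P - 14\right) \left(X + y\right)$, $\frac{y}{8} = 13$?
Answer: $- \frac{74854}{1395} \approx -53.659$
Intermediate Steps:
$y = 104$ ($y = 8 \cdot 13 = 104$)
$m{\left(P,X \right)} = \left(-14 + P\right) \left(104 + X\right)$ ($m{\left(P,X \right)} = \left(P - 14\right) \left(X + 104\right) = \left(-14 + P\right) \left(104 + X\right)$)
$\frac{294}{155} + \frac{m{\left(19,-4 \right)}}{-9} = \frac{294}{155} + \frac{-1456 - -56 + 104 \cdot 19 + 19 \left(-4\right)}{-9} = 294 \cdot \frac{1}{155} + \left(-1456 + 56 + 1976 - 76\right) \left(- \frac{1}{9}\right) = \frac{294}{155} + 500 \left(- \frac{1}{9}\right) = \frac{294}{155} - \frac{500}{9} = - \frac{74854}{1395}$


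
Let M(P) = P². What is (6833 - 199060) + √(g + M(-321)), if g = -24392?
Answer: -192227 + √78649 ≈ -1.9195e+5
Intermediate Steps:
(6833 - 199060) + √(g + M(-321)) = (6833 - 199060) + √(-24392 + (-321)²) = -192227 + √(-24392 + 103041) = -192227 + √78649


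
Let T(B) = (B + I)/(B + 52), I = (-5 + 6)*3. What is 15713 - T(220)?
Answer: 4273713/272 ≈ 15712.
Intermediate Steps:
I = 3 (I = 1*3 = 3)
T(B) = (3 + B)/(52 + B) (T(B) = (B + 3)/(B + 52) = (3 + B)/(52 + B))
15713 - T(220) = 15713 - (3 + 220)/(52 + 220) = 15713 - 223/272 = 4273713/272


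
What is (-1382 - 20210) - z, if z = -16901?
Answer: -4691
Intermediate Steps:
(-1382 - 20210) - z = (-1382 - 20210) - 1*(-16901) = -21592 + 16901 = -4691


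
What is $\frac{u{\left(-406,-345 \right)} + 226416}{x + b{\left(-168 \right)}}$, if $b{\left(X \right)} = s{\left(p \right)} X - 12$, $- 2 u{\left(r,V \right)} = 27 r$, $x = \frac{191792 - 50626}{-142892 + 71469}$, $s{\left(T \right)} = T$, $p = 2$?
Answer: $- \frac{16562779431}{24996370} \approx -662.61$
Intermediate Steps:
$x = - \frac{141166}{71423}$ ($x = \frac{141166}{-71423} = 141166 \left(- \frac{1}{71423}\right) = - \frac{141166}{71423} \approx -1.9765$)
$u{\left(r,V \right)} = - \frac{27 r}{2}$
$b{\left(X \right)} = -12 + 2 X$ ($b{\left(X \right)} = 2 X - 12 = -12 + 2 X$)
$\frac{u{\left(-406,-345 \right)} + 226416}{x + b{\left(-168 \right)}} = \frac{\left(- \frac{27}{2}\right) \left(-406\right) + 226416}{- \frac{141166}{71423} + \left(-12 + 2 \left(-168\right)\right)} = \frac{5481 + 226416}{- \frac{141166}{71423} - 348} = \frac{231897}{- \frac{141166}{71423} - 348} = \frac{231897}{- \frac{24996370}{71423}} = 231897 \left(- \frac{71423}{24996370}\right) = - \frac{16562779431}{24996370}$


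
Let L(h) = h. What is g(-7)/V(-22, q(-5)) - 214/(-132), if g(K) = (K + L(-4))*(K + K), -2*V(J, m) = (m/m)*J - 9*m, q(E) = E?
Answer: -17867/1518 ≈ -11.770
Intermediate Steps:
V(J, m) = -J/2 + 9*m/2 (V(J, m) = -((m/m)*J - 9*m)/2 = -(1*J - 9*m)/2 = -(J - 9*m)/2 = -J/2 + 9*m/2)
g(K) = 2*K*(-4 + K) (g(K) = (K - 4)*(K + K) = (-4 + K)*(2*K) = 2*K*(-4 + K))
g(-7)/V(-22, q(-5)) - 214/(-132) = (2*(-7)*(-4 - 7))/(-½*(-22) + (9/2)*(-5)) - 214/(-132) = (2*(-7)*(-11))/(11 - 45/2) - 214*(-1/132) = 154/(-23/2) + 107/66 = 154*(-2/23) + 107/66 = -308/23 + 107/66 = -17867/1518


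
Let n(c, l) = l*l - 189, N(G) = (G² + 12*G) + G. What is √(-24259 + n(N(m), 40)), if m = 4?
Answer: 8*I*√357 ≈ 151.16*I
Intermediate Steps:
N(G) = G² + 13*G
n(c, l) = -189 + l² (n(c, l) = l² - 189 = -189 + l²)
√(-24259 + n(N(m), 40)) = √(-24259 + (-189 + 40²)) = √(-24259 + (-189 + 1600)) = √(-24259 + 1411) = √(-22848) = 8*I*√357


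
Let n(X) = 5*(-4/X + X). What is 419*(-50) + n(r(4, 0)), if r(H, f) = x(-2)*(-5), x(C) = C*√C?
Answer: -20950 + 51*I*√2 ≈ -20950.0 + 72.125*I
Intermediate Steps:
x(C) = C^(3/2)
r(H, f) = 10*I*√2 (r(H, f) = (-2)^(3/2)*(-5) = -2*I*√2*(-5) = 10*I*√2)
n(X) = -20/X + 5*X (n(X) = 5*(X - 4/X) = -20/X + 5*X)
419*(-50) + n(r(4, 0)) = 419*(-50) + (-20*(-I*√2/20) + 5*(10*I*√2)) = -20950 + (-(-1)*I*√2 + 50*I*√2) = -20950 + (I*√2 + 50*I*√2) = -20950 + 51*I*√2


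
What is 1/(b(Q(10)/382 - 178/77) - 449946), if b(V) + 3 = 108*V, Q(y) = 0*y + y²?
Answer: -14707/6620655927 ≈ -2.2214e-6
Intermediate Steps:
Q(y) = y² (Q(y) = 0 + y² = y²)
b(V) = -3 + 108*V
1/(b(Q(10)/382 - 178/77) - 449946) = 1/((-3 + 108*(10²/382 - 178/77)) - 449946) = 1/((-3 + 108*(100*(1/382) - 178*1/77)) - 449946) = 1/((-3 + 108*(50/191 - 178/77)) - 449946) = 1/((-3 + 108*(-30148/14707)) - 449946) = 1/((-3 - 3255984/14707) - 449946) = 1/(-3300105/14707 - 449946) = 1/(-6620655927/14707) = -14707/6620655927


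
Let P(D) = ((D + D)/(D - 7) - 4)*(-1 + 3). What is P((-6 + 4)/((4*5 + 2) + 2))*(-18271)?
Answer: 12351196/85 ≈ 1.4531e+5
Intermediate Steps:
P(D) = -8 + 4*D/(-7 + D) (P(D) = ((2*D)/(-7 + D) - 4)*2 = (2*D/(-7 + D) - 4)*2 = (-4 + 2*D/(-7 + D))*2 = -8 + 4*D/(-7 + D))
P((-6 + 4)/((4*5 + 2) + 2))*(-18271) = (4*(14 - (-6 + 4)/((4*5 + 2) + 2))/(-7 + (-6 + 4)/((4*5 + 2) + 2)))*(-18271) = (4*(14 - (-2)/((20 + 2) + 2))/(-7 - 2/((20 + 2) + 2)))*(-18271) = (4*(14 - (-2)/(22 + 2))/(-7 - 2/(22 + 2)))*(-18271) = (4*(14 - (-2)/24)/(-7 - 2/24))*(-18271) = (4*(14 - (-2)/24)/(-7 - 2*1/24))*(-18271) = (4*(14 - 1*(-1/12))/(-7 - 1/12))*(-18271) = (4*(14 + 1/12)/(-85/12))*(-18271) = (4*(-12/85)*(169/12))*(-18271) = -676/85*(-18271) = 12351196/85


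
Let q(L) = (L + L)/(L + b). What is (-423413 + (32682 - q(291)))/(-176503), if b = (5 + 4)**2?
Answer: 24225419/10943186 ≈ 2.2137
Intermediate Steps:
b = 81 (b = 9**2 = 81)
q(L) = 2*L/(81 + L) (q(L) = (L + L)/(L + 81) = (2*L)/(81 + L) = 2*L/(81 + L))
(-423413 + (32682 - q(291)))/(-176503) = (-423413 + (32682 - 2*291/(81 + 291)))/(-176503) = (-423413 + (32682 - 2*291/372))*(-1/176503) = (-423413 + (32682 - 1*97/62))*(-1/176503) = (-423413 + (32682 - 97/62))*(-1/176503) = (-423413 + 2026187/62)*(-1/176503) = -24225419/62*(-1/176503) = 24225419/10943186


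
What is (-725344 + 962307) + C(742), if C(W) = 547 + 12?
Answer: 237522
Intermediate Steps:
C(W) = 559
(-725344 + 962307) + C(742) = (-725344 + 962307) + 559 = 236963 + 559 = 237522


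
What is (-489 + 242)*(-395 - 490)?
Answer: 218595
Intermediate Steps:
(-489 + 242)*(-395 - 490) = -247*(-885) = 218595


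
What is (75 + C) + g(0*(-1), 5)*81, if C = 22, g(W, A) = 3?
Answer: 340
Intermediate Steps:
(75 + C) + g(0*(-1), 5)*81 = (75 + 22) + 3*81 = 97 + 243 = 340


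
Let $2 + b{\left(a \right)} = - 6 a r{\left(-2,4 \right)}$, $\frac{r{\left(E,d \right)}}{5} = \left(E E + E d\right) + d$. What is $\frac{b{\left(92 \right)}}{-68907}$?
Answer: $\frac{2}{68907} \approx 2.9025 \cdot 10^{-5}$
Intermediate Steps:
$r{\left(E,d \right)} = 5 d + 5 E^{2} + 5 E d$ ($r{\left(E,d \right)} = 5 \left(\left(E E + E d\right) + d\right) = 5 \left(\left(E^{2} + E d\right) + d\right) = 5 \left(d + E^{2} + E d\right) = 5 d + 5 E^{2} + 5 E d$)
$b{\left(a \right)} = -2$ ($b{\left(a \right)} = -2 + - 6 a \left(5 \cdot 4 + 5 \left(-2\right)^{2} + 5 \left(-2\right) 4\right) = -2 + - 6 a \left(20 + 5 \cdot 4 - 40\right) = -2 + - 6 a \left(20 + 20 - 40\right) = -2 + - 6 a 0 = -2 + 0 = -2$)
$\frac{b{\left(92 \right)}}{-68907} = - \frac{2}{-68907} = \left(-2\right) \left(- \frac{1}{68907}\right) = \frac{2}{68907}$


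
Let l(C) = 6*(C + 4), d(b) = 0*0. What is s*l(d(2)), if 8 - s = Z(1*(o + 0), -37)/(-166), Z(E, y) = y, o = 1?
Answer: 15492/83 ≈ 186.65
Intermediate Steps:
d(b) = 0
l(C) = 24 + 6*C (l(C) = 6*(4 + C) = 24 + 6*C)
s = 1291/166 (s = 8 - (-37)/(-166) = 8 - (-37)*(-1)/166 = 8 - 1*37/166 = 8 - 37/166 = 1291/166 ≈ 7.7771)
s*l(d(2)) = 1291*(24 + 6*0)/166 = 1291*(24 + 0)/166 = (1291/166)*24 = 15492/83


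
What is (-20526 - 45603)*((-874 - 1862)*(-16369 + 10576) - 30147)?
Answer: -1046127781629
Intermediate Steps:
(-20526 - 45603)*((-874 - 1862)*(-16369 + 10576) - 30147) = -66129*(-2736*(-5793) - 30147) = -66129*(15849648 - 30147) = -66129*15819501 = -1046127781629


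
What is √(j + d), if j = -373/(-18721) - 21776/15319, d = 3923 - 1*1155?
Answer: √227543819450368542277/286786999 ≈ 52.598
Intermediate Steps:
d = 2768 (d = 3923 - 1155 = 2768)
j = -401954509/286786999 (j = -373*(-1/18721) - 21776*1/15319 = 373/18721 - 21776/15319 = -401954509/286786999 ≈ -1.4016)
√(j + d) = √(-401954509/286786999 + 2768) = √(793424458723/286786999) = √227543819450368542277/286786999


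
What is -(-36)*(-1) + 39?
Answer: 3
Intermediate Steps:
-(-36)*(-1) + 39 = -6*6 + 39 = -36 + 39 = 3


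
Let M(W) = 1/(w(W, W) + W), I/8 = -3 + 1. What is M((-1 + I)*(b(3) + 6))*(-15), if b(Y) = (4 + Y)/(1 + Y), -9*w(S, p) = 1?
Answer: 540/4747 ≈ 0.11376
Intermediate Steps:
w(S, p) = -⅑ (w(S, p) = -⅑*1 = -⅑)
b(Y) = (4 + Y)/(1 + Y)
I = -16 (I = 8*(-3 + 1) = 8*(-2) = -16)
M(W) = 1/(-⅑ + W)
M((-1 + I)*(b(3) + 6))*(-15) = (9/(-1 + 9*((-1 - 16)*((4 + 3)/(1 + 3) + 6))))*(-15) = (9/(-1 + 9*(-17*(7/4 + 6))))*(-15) = (9/(-1 + 9*(-17*31/4)))*(-15) = (9/(-1 + 9*(-527/4)))*(-15) = (9/(-1 - 4743/4))*(-15) = (9/(-4747/4))*(-15) = (9*(-4/4747))*(-15) = -36/4747*(-15) = 540/4747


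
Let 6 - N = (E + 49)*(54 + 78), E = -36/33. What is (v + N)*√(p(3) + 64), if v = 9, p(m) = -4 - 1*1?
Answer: -6309*√59 ≈ -48460.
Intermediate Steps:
E = -12/11 (E = -36*1/33 = -12/11 ≈ -1.0909)
p(m) = -5 (p(m) = -4 - 1 = -5)
N = -6318 (N = 6 - (-12/11 + 49)*(54 + 78) = 6 - 527*132/11 = 6 - 1*6324 = 6 - 6324 = -6318)
(v + N)*√(p(3) + 64) = (9 - 6318)*√(-5 + 64) = -6309*√59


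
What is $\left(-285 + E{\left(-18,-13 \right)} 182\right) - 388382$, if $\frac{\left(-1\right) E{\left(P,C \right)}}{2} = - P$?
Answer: $-395219$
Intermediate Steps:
$E{\left(P,C \right)} = 2 P$ ($E{\left(P,C \right)} = - 2 \left(- P\right) = 2 P$)
$\left(-285 + E{\left(-18,-13 \right)} 182\right) - 388382 = \left(-285 + 2 \left(-18\right) 182\right) - 388382 = \left(-285 - 6552\right) - 388382 = -6837 - 388382 = -395219$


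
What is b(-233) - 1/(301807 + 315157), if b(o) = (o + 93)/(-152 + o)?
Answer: 2467845/6786604 ≈ 0.36363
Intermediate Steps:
b(o) = (93 + o)/(-152 + o)
b(-233) - 1/(301807 + 315157) = (93 - 233)/(-152 - 233) - 1/(301807 + 315157) = -140/(-385) - 1/616964 = -1/385*(-140) - 1*1/616964 = 4/11 - 1/616964 = 2467845/6786604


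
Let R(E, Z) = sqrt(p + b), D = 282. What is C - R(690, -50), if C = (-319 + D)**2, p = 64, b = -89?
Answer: 1369 - 5*I ≈ 1369.0 - 5.0*I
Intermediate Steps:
R(E, Z) = 5*I (R(E, Z) = sqrt(64 - 89) = sqrt(-25) = 5*I)
C = 1369 (C = (-319 + 282)**2 = (-37)**2 = 1369)
C - R(690, -50) = 1369 - 5*I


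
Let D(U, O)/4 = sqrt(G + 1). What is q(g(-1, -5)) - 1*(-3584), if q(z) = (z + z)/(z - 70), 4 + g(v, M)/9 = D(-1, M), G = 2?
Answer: 6583772/1837 - 1260*sqrt(3)/1837 ≈ 3582.8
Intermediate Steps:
D(U, O) = 4*sqrt(3) (D(U, O) = 4*sqrt(2 + 1) = 4*sqrt(3))
g(v, M) = -36 + 36*sqrt(3) (g(v, M) = -36 + 9*(4*sqrt(3)) = -36 + 36*sqrt(3))
q(z) = 2*z/(-70 + z) (q(z) = (2*z)/(-70 + z) = 2*z/(-70 + z))
q(g(-1, -5)) - 1*(-3584) = 2*(-36 + 36*sqrt(3))/(-70 + (-36 + 36*sqrt(3))) - 1*(-3584) = 2*(-36 + 36*sqrt(3))/(-106 + 36*sqrt(3)) + 3584 = 3584 + 2*(-36 + 36*sqrt(3))/(-106 + 36*sqrt(3))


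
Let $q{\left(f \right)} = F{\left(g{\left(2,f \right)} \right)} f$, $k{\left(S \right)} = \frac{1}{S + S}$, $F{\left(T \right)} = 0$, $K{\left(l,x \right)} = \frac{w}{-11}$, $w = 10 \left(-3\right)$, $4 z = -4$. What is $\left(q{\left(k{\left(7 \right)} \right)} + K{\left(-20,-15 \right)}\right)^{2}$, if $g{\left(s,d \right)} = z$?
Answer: $\frac{900}{121} \approx 7.438$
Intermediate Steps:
$z = -1$ ($z = \frac{1}{4} \left(-4\right) = -1$)
$w = -30$
$g{\left(s,d \right)} = -1$
$K{\left(l,x \right)} = \frac{30}{11}$ ($K{\left(l,x \right)} = - \frac{30}{-11} = \left(-30\right) \left(- \frac{1}{11}\right) = \frac{30}{11}$)
$k{\left(S \right)} = \frac{1}{2 S}$
$q{\left(f \right)} = 0$ ($q{\left(f \right)} = 0 f = 0$)
$\left(q{\left(k{\left(7 \right)} \right)} + K{\left(-20,-15 \right)}\right)^{2} = \left(0 + \frac{30}{11}\right)^{2} = \left(\frac{30}{11}\right)^{2} = \frac{900}{121}$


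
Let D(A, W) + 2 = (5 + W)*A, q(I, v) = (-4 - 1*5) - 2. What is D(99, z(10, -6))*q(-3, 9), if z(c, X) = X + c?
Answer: -9779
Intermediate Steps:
q(I, v) = -11 (q(I, v) = (-4 - 5) - 2 = -9 - 2 = -11)
D(A, W) = -2 + A*(5 + W) (D(A, W) = -2 + (5 + W)*A = -2 + A*(5 + W))
D(99, z(10, -6))*q(-3, 9) = (-2 + 5*99 + 99*(-6 + 10))*(-11) = (-2 + 495 + 99*4)*(-11) = (-2 + 495 + 396)*(-11) = 889*(-11) = -9779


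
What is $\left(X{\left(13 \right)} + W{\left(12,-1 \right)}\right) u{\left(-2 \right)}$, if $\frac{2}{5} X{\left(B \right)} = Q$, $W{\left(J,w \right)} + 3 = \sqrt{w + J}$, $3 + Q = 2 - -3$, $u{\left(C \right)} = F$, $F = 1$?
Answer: $2 + \sqrt{11} \approx 5.3166$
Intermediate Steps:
$u{\left(C \right)} = 1$
$Q = 2$ ($Q = -3 + \left(2 - -3\right) = -3 + \left(2 + 3\right) = -3 + 5 = 2$)
$W{\left(J,w \right)} = -3 + \sqrt{J + w}$ ($W{\left(J,w \right)} = -3 + \sqrt{w + J} = -3 + \sqrt{J + w}$)
$X{\left(B \right)} = 5$ ($X{\left(B \right)} = \frac{5}{2} \cdot 2 = 5$)
$\left(X{\left(13 \right)} + W{\left(12,-1 \right)}\right) u{\left(-2 \right)} = \left(5 - \left(3 - \sqrt{12 - 1}\right)\right) 1 = \left(5 - \left(3 - \sqrt{11}\right)\right) 1 = \left(2 + \sqrt{11}\right) 1 = 2 + \sqrt{11}$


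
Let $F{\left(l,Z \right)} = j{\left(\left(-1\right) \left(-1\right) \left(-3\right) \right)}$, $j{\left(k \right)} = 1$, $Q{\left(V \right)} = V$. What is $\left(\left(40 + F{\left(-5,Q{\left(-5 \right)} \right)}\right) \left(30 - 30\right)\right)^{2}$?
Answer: $0$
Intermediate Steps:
$F{\left(l,Z \right)} = 1$
$\left(\left(40 + F{\left(-5,Q{\left(-5 \right)} \right)}\right) \left(30 - 30\right)\right)^{2} = \left(\left(40 + 1\right) \left(30 - 30\right)\right)^{2} = \left(41 \cdot 0\right)^{2} = 0^{2} = 0$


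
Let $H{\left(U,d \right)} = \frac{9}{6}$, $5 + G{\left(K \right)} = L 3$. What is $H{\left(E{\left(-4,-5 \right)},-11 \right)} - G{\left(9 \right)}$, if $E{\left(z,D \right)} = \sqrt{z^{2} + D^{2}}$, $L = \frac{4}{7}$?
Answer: $\frac{67}{14} \approx 4.7857$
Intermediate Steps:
$L = \frac{4}{7}$ ($L = 4 \cdot \frac{1}{7} = \frac{4}{7} \approx 0.57143$)
$G{\left(K \right)} = - \frac{23}{7}$ ($G{\left(K \right)} = -5 + \frac{4}{7} \cdot 3 = -5 + \frac{12}{7} = - \frac{23}{7}$)
$E{\left(z,D \right)} = \sqrt{D^{2} + z^{2}}$
$H{\left(U,d \right)} = \frac{3}{2}$ ($H{\left(U,d \right)} = 9 \cdot \frac{1}{6} = \frac{3}{2}$)
$H{\left(E{\left(-4,-5 \right)},-11 \right)} - G{\left(9 \right)} = \frac{3}{2} - - \frac{23}{7} = \frac{3}{2} + \frac{23}{7} = \frac{67}{14}$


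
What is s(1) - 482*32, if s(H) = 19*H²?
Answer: -15405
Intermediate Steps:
s(1) - 482*32 = 19*1² - 482*32 = 19*1 - 482*32 = 19 - 15424 = -15405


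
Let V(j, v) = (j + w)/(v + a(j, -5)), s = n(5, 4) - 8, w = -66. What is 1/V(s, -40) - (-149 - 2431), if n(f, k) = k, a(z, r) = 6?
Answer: 90317/35 ≈ 2580.5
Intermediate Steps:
s = -4 (s = 4 - 8 = -4)
V(j, v) = (-66 + j)/(6 + v) (V(j, v) = (j - 66)/(v + 6) = (-66 + j)/(6 + v))
1/V(s, -40) - (-149 - 2431) = 1/((-66 - 4)/(6 - 40)) - (-149 - 2431) = 1/(-70/(-34)) - 1*(-2580) = 1/(-1/34*(-70)) + 2580 = 1/(35/17) + 2580 = 17/35 + 2580 = 90317/35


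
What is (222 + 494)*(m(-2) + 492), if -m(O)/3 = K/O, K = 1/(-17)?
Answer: 5987550/17 ≈ 3.5221e+5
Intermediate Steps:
K = -1/17 ≈ -0.058824
m(O) = 3/(17*O) (m(O) = -(-3)/(17*O) = 3/(17*O))
(222 + 494)*(m(-2) + 492) = (222 + 494)*((3/17)/(-2) + 492) = 716*((3/17)*(-½) + 492) = 716*(-3/34 + 492) = 716*(16725/34) = 5987550/17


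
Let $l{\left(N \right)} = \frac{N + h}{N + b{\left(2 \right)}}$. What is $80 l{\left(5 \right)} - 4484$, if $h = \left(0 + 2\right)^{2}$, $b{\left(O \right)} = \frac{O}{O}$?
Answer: $-4364$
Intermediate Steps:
$b{\left(O \right)} = 1$
$h = 4$ ($h = 2^{2} = 4$)
$l{\left(N \right)} = \frac{4 + N}{1 + N}$ ($l{\left(N \right)} = \frac{N + 4}{N + 1} = \frac{4 + N}{1 + N}$)
$80 l{\left(5 \right)} - 4484 = 80 \frac{4 + 5}{1 + 5} - 4484 = 80 \cdot \frac{1}{6} \cdot 9 - 4484 = 80 \cdot \frac{3}{2} - 4484 = 120 - 4484 = -4364$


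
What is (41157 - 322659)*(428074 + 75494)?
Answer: -141755399136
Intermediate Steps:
(41157 - 322659)*(428074 + 75494) = -281502*503568 = -141755399136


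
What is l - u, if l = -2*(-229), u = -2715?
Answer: 3173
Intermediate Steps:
l = 458
l - u = 458 - 1*(-2715) = 458 + 2715 = 3173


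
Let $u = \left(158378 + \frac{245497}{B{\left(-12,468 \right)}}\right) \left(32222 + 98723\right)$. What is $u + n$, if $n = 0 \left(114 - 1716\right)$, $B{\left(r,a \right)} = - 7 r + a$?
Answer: $\frac{11479968184585}{552} \approx 2.0797 \cdot 10^{10}$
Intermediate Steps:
$B{\left(r,a \right)} = a - 7 r$
$n = 0$ ($n = 0 \left(114 - 1716\right) = 0 \left(-1602\right) = 0$)
$u = \frac{11479968184585}{552}$ ($u = \left(158378 + \frac{245497}{468 - -84}\right) \left(32222 + 98723\right) = \left(158378 + \frac{245497}{468 + 84}\right) 130945 = \left(158378 + \frac{245497}{552}\right) 130945 = \frac{87670153}{552} \cdot 130945 = \frac{11479968184585}{552} \approx 2.0797 \cdot 10^{10}$)
$u + n = \frac{11479968184585}{552} + 0 = \frac{11479968184585}{552}$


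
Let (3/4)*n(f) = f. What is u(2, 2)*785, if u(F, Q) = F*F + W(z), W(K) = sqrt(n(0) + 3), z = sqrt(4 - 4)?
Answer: 3140 + 785*sqrt(3) ≈ 4499.7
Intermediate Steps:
n(f) = 4*f/3
z = 0 (z = sqrt(0) = 0)
W(K) = sqrt(3) (W(K) = sqrt((4/3)*0 + 3) = sqrt(0 + 3) = sqrt(3))
u(F, Q) = sqrt(3) + F**2 (u(F, Q) = F*F + sqrt(3) = F**2 + sqrt(3) = sqrt(3) + F**2)
u(2, 2)*785 = (sqrt(3) + 2**2)*785 = (sqrt(3) + 4)*785 = (4 + sqrt(3))*785 = 3140 + 785*sqrt(3)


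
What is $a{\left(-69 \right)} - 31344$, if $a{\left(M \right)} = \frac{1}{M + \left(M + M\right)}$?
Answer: $- \frac{6488209}{207} \approx -31344.0$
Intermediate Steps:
$a{\left(M \right)} = \frac{1}{3 M}$ ($a{\left(M \right)} = \frac{1}{M + 2 M} = \frac{1}{3 M}$)
$a{\left(-69 \right)} - 31344 = \frac{1}{3 \left(-69\right)} - 31344 = \frac{1}{3} \left(- \frac{1}{69}\right) - 31344 = - \frac{1}{207} - 31344 = - \frac{6488209}{207}$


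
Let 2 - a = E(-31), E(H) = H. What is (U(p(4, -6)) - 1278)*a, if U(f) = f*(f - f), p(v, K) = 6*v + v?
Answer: -42174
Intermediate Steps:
a = 33 (a = 2 - 1*(-31) = 2 + 31 = 33)
p(v, K) = 7*v
U(f) = 0 (U(f) = f*0 = 0)
(U(p(4, -6)) - 1278)*a = (0 - 1278)*33 = -1278*33 = -42174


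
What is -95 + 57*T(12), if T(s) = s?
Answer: 589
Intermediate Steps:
-95 + 57*T(12) = -95 + 57*12 = -95 + 684 = 589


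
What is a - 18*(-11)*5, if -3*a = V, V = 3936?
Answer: -322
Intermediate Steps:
a = -1312 (a = -⅓*3936 = -1312)
a - 18*(-11)*5 = -1312 - 18*(-11)*5 = -1312 - (-198)*5 = -1312 - 1*(-990) = -1312 + 990 = -322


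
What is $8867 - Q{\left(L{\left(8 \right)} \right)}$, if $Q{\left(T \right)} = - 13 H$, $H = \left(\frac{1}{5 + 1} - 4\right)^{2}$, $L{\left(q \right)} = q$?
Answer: $\frac{326089}{36} \approx 9058.0$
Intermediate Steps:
$H = \frac{529}{36}$ ($H = \left(\frac{1}{6} - 4\right)^{2} = \left(- \frac{23}{6}\right)^{2} = \frac{529}{36} \approx 14.694$)
$Q{\left(T \right)} = - \frac{6877}{36}$ ($Q{\left(T \right)} = \left(-13\right) \frac{529}{36} = - \frac{6877}{36}$)
$8867 - Q{\left(L{\left(8 \right)} \right)} = 8867 - - \frac{6877}{36} = 8867 + \frac{6877}{36} = \frac{326089}{36}$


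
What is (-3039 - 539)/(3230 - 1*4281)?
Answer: 3578/1051 ≈ 3.4044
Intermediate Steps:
(-3039 - 539)/(3230 - 1*4281) = -3578/(3230 - 4281) = -3578/(-1051) = -3578*(-1/1051) = 3578/1051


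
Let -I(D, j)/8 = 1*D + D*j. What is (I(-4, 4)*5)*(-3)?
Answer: -2400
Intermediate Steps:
I(D, j) = -8*D - 8*D*j (I(D, j) = -8*(1*D + D*j) = -8*(D + D*j) = -8*D - 8*D*j)
(I(-4, 4)*5)*(-3) = (-8*(-4)*(1 + 4)*5)*(-3) = (-8*(-4)*5*5)*(-3) = (160*5)*(-3) = 800*(-3) = -2400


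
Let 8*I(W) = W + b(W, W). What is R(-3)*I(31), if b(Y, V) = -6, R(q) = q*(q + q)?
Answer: 225/4 ≈ 56.250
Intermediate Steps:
R(q) = 2*q**2 (R(q) = q*(2*q) = 2*q**2)
I(W) = -3/4 + W/8 (I(W) = (W - 6)/8 = (-6 + W)/8 = -3/4 + W/8)
R(-3)*I(31) = (2*(-3)**2)*(-3/4 + (1/8)*31) = (2*9)*(-3/4 + 31/8) = 18*(25/8) = 225/4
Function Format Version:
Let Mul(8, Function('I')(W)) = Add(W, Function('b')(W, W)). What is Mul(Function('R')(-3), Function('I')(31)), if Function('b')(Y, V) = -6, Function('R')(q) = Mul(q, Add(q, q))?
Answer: Rational(225, 4) ≈ 56.250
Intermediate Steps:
Function('R')(q) = Mul(2, Pow(q, 2)) (Function('R')(q) = Mul(q, Mul(2, q)) = Mul(2, Pow(q, 2)))
Function('I')(W) = Add(Rational(-3, 4), Mul(Rational(1, 8), W)) (Function('I')(W) = Mul(Rational(1, 8), Add(W, -6)) = Mul(Rational(1, 8), Add(-6, W)) = Add(Rational(-3, 4), Mul(Rational(1, 8), W)))
Mul(Function('R')(-3), Function('I')(31)) = Mul(Mul(2, Pow(-3, 2)), Add(Rational(-3, 4), Mul(Rational(1, 8), 31))) = Mul(Mul(2, 9), Add(Rational(-3, 4), Rational(31, 8))) = Mul(18, Rational(25, 8)) = Rational(225, 4)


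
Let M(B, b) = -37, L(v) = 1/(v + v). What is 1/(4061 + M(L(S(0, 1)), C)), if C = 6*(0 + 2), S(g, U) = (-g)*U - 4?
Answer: 1/4024 ≈ 0.00024851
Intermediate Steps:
S(g, U) = -4 - U*g (S(g, U) = -U*g - 4 = -4 - U*g)
L(v) = 1/(2*v)
C = 12 (C = 6*2 = 12)
1/(4061 + M(L(S(0, 1)), C)) = 1/(4061 - 37) = 1/4024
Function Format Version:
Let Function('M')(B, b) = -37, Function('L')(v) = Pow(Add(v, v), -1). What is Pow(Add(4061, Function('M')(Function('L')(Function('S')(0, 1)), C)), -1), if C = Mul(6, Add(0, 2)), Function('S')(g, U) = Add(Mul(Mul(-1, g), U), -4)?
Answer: Rational(1, 4024) ≈ 0.00024851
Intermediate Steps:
Function('S')(g, U) = Add(-4, Mul(-1, U, g)) (Function('S')(g, U) = Add(Mul(-1, U, g), -4) = Add(-4, Mul(-1, U, g)))
Function('L')(v) = Mul(Rational(1, 2), Pow(v, -1)) (Function('L')(v) = Pow(Mul(2, v), -1) = Mul(Rational(1, 2), Pow(v, -1)))
C = 12 (C = Mul(6, 2) = 12)
Pow(Add(4061, Function('M')(Function('L')(Function('S')(0, 1)), C)), -1) = Pow(Add(4061, -37), -1) = Pow(4024, -1) = Rational(1, 4024)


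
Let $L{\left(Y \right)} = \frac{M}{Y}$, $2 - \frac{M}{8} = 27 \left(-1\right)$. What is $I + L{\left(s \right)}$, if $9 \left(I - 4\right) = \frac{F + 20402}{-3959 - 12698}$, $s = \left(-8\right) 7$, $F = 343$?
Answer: $- \frac{32792}{116599} \approx -0.28124$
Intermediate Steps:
$M = 232$ ($M = 16 - 8 \cdot 27 \left(-1\right) = 16 - -216 = 16 + 216 = 232$)
$s = -56$
$L{\left(Y \right)} = \frac{232}{Y}$
$I = \frac{64323}{16657}$ ($I = 4 + \frac{\left(343 + 20402\right) \frac{1}{-3959 - 12698}}{9} = 4 + \frac{20745 \frac{1}{-16657}}{9} = 4 + \frac{20745 \left(- \frac{1}{16657}\right)}{9} = 4 + \frac{1}{9} \left(- \frac{20745}{16657}\right) = 4 - \frac{2305}{16657} = \frac{64323}{16657} \approx 3.8616$)
$I + L{\left(s \right)} = \frac{64323}{16657} + \frac{232}{-56} = \frac{64323}{16657} + 232 \left(- \frac{1}{56}\right) = \frac{64323}{16657} - \frac{29}{7} = - \frac{32792}{116599}$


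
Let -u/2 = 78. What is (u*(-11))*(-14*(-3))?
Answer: 72072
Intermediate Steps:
u = -156 (u = -2*78 = -156)
(u*(-11))*(-14*(-3)) = (-156*(-11))*(-14*(-3)) = 1716*42 = 72072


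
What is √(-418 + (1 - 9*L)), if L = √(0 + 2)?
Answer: √(-417 - 9*√2) ≈ 20.73*I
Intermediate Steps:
L = √2 ≈ 1.4142
√(-418 + (1 - 9*L)) = √(-418 + (1 - 9*√2)) = √(-417 - 9*√2)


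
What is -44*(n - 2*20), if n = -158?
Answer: 8712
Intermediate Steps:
-44*(n - 2*20) = -44*(-158 - 2*20) = -44*(-158 - 40) = -44*(-198) = 8712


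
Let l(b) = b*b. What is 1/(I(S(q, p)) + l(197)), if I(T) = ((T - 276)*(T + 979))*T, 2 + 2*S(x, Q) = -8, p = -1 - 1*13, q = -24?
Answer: 1/1407279 ≈ 7.1059e-7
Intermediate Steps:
p = -14 (p = -1 - 13 = -14)
S(x, Q) = -5 (S(x, Q) = -1 + (½)*(-8) = -1 - 4 = -5)
l(b) = b²
I(T) = T*(-276 + T)*(979 + T) (I(T) = ((-276 + T)*(979 + T))*T = T*(-276 + T)*(979 + T))
1/(I(S(q, p)) + l(197)) = 1/(-5*(-270204 + (-5)² + 703*(-5)) + 197²) = 1/(-5*(-270204 + 25 - 3515) + 38809) = 1/(-5*(-273694) + 38809) = 1/(1368470 + 38809) = 1/1407279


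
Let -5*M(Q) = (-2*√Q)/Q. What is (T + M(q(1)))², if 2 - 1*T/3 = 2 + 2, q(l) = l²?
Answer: 784/25 ≈ 31.360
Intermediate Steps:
T = -6 (T = 6 - 3*(2 + 2) = 6 - 3*4 = 6 - 12 = -6)
M(Q) = 2/(5*√Q) (M(Q) = -(-2*√Q)/(5*Q) = -(-2)/(5*√Q) = 2/(5*√Q))
(T + M(q(1)))² = (-6 + 2/(5*√(1²)))² = (-6 + 2/(5*√1))² = (-6 + (⅖)*1)² = (-6 + ⅖)² = (-28/5)² = 784/25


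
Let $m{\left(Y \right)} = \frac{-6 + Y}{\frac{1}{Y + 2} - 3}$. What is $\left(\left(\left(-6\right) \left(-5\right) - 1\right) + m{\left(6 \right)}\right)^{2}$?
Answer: $841$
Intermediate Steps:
$m{\left(Y \right)} = \frac{-6 + Y}{-3 + \frac{1}{2 + Y}}$ ($m{\left(Y \right)} = \frac{-6 + Y}{\frac{1}{2 + Y} - 3} = \frac{-6 + Y}{-3 + \frac{1}{2 + Y}}$)
$\left(\left(\left(-6\right) \left(-5\right) - 1\right) + m{\left(6 \right)}\right)^{2} = \left(\left(\left(-6\right) \left(-5\right) - 1\right) + \frac{12 - 6^{2} + 4 \cdot 6}{5 + 3 \cdot 6}\right)^{2} = \left(\left(30 - 1\right) + \frac{12 - 36 + 24}{5 + 18}\right)^{2} = \left(29 + \frac{12 - 36 + 24}{23}\right)^{2} = \left(29 + \frac{1}{23} \cdot 0\right)^{2} = \left(29 + 0\right)^{2} = 29^{2} = 841$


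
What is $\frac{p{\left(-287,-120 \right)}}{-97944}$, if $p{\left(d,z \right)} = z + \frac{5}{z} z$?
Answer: $\frac{115}{97944} \approx 0.0011741$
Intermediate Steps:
$p{\left(d,z \right)} = 5 + z$ ($p{\left(d,z \right)} = z + 5 = 5 + z$)
$\frac{p{\left(-287,-120 \right)}}{-97944} = \frac{5 - 120}{-97944} = \left(-115\right) \left(- \frac{1}{97944}\right) = \frac{115}{97944}$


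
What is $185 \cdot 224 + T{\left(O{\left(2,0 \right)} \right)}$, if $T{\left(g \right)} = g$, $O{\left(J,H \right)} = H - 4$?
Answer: $41436$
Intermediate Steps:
$O{\left(J,H \right)} = -4 + H$ ($O{\left(J,H \right)} = H - 4 = -4 + H$)
$185 \cdot 224 + T{\left(O{\left(2,0 \right)} \right)} = 185 \cdot 224 + \left(-4 + 0\right) = 41440 - 4 = 41436$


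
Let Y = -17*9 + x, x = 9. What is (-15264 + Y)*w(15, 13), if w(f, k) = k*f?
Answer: -3004560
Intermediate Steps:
w(f, k) = f*k
Y = -144 (Y = -17*9 + 9 = -153 + 9 = -144)
(-15264 + Y)*w(15, 13) = (-15264 - 144)*(15*13) = -15408*195 = -3004560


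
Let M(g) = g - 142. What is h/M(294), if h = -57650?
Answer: -28825/76 ≈ -379.28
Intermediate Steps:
M(g) = -142 + g
h/M(294) = -57650/(-142 + 294) = -57650/152 = -57650*1/152 = -28825/76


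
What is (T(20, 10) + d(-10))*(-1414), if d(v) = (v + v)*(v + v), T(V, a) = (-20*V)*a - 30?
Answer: 5132820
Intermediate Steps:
T(V, a) = -30 - 20*V*a (T(V, a) = -20*V*a - 30 = -30 - 20*V*a)
d(v) = 4*v² (d(v) = (2*v)*(2*v) = 4*v²)
(T(20, 10) + d(-10))*(-1414) = ((-30 - 20*20*10) + 4*(-10)²)*(-1414) = ((-30 - 4000) + 4*100)*(-1414) = (-4030 + 400)*(-1414) = -3630*(-1414) = 5132820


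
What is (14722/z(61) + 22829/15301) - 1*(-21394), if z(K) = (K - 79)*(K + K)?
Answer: 359342289793/16800498 ≈ 21389.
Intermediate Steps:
z(K) = 2*K*(-79 + K) (z(K) = (-79 + K)*(2*K) = 2*K*(-79 + K))
(14722/z(61) + 22829/15301) - 1*(-21394) = (14722/((2*61*(-79 + 61))) + 22829/15301) - 1*(-21394) = (14722/((2*61*(-18))) + 22829*(1/15301)) + 21394 = (14722/(-2196) + 22829/15301) + 21394 = (14722*(-1/2196) + 22829/15301) + 21394 = (-7361/1098 + 22829/15301) + 21394 = -87564419/16800498 + 21394 = 359342289793/16800498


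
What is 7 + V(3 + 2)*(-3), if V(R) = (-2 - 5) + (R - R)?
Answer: 28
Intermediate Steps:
V(R) = -7 (V(R) = -7 + 0 = -7)
7 + V(3 + 2)*(-3) = 7 - 7*(-3) = 7 + 21 = 28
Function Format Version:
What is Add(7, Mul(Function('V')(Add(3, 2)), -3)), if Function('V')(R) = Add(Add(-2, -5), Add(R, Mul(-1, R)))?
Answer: 28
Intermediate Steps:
Function('V')(R) = -7 (Function('V')(R) = Add(-7, 0) = -7)
Add(7, Mul(Function('V')(Add(3, 2)), -3)) = Add(7, Mul(-7, -3)) = Add(7, 21) = 28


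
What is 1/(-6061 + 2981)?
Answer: -1/3080 ≈ -0.00032468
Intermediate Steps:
1/(-6061 + 2981) = 1/(-3080) = -1/3080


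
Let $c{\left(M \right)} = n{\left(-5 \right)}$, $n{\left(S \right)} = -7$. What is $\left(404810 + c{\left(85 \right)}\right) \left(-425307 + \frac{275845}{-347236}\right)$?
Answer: $- \frac{59782188416357491}{347236} \approx -1.7217 \cdot 10^{11}$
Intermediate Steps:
$c{\left(M \right)} = -7$
$\left(404810 + c{\left(85 \right)}\right) \left(-425307 + \frac{275845}{-347236}\right) = \left(404810 - 7\right) \left(-425307 + \frac{275845}{-347236}\right) = 404803 \left(-425307 + 275845 \left(- \frac{1}{347236}\right)\right) = 404803 \left(-425307 - \frac{275845}{347236}\right) = 404803 \left(- \frac{147682177297}{347236}\right) = - \frac{59782188416357491}{347236}$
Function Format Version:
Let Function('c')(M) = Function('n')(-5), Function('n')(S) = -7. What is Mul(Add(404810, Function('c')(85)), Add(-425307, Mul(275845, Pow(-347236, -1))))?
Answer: Rational(-59782188416357491, 347236) ≈ -1.7217e+11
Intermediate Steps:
Function('c')(M) = -7
Mul(Add(404810, Function('c')(85)), Add(-425307, Mul(275845, Pow(-347236, -1)))) = Mul(Add(404810, -7), Add(-425307, Mul(275845, Pow(-347236, -1)))) = Mul(404803, Add(-425307, Mul(275845, Rational(-1, 347236)))) = Mul(404803, Add(-425307, Rational(-275845, 347236))) = Mul(404803, Rational(-147682177297, 347236)) = Rational(-59782188416357491, 347236)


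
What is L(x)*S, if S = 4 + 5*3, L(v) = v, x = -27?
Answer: -513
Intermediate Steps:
S = 19 (S = 4 + 15 = 19)
L(x)*S = -27*19 = -513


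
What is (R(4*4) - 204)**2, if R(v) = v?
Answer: 35344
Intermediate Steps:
(R(4*4) - 204)**2 = (4*4 - 204)**2 = (16 - 204)**2 = (-188)**2 = 35344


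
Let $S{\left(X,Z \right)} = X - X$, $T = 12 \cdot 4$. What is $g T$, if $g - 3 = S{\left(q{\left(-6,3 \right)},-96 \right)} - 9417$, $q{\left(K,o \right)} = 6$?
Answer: $-451872$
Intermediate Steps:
$T = 48$
$S{\left(X,Z \right)} = 0$
$g = -9414$ ($g = 3 + \left(0 - 9417\right) = 3 - 9417 = -9414$)
$g T = \left(-9414\right) 48 = -451872$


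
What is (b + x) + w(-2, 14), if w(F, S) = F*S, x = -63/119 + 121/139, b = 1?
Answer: -62995/2363 ≈ -26.659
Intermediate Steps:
x = 806/2363 (x = -63*1/119 + 121*(1/139) = -9/17 + 121/139 = 806/2363 ≈ 0.34109)
(b + x) + w(-2, 14) = (1 + 806/2363) - 2*14 = 3169/2363 - 28 = -62995/2363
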